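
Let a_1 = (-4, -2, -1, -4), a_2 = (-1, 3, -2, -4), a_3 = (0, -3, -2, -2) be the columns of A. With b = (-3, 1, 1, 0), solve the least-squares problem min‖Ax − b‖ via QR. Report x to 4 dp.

x = (0.7179, -0.1553, -0.9424)

a_1 = (-4, -2, -1, -4); ‖a_1‖ = 6.0828, so e_1 = (-0.6576, -0.3288, -0.1644, -0.6576).
e_1·a_2 = (-0.6576)·(-1) + (-0.3288)·3 + (-0.1644)·(-2) + (-0.6576)·(-4) = 2.6304.
u_2 = a_2 − 2.6304·e_1 = (0.7297, 3.8649, -1.5676, -2.2703).
‖u_2‖ = 4.8043, so e_2 = (0.1519, 0.8045, -0.3263, -0.4726).
e_1·a_3 = (-0.6576)·0 + (-0.3288)·(-3) + (-0.1644)·(-2) + (-0.6576)·(-2) = 2.6304; e_2·a_3 = 0.1519·0 + 0.8045·(-3) + (-0.3263)·(-2) + (-0.4726)·(-2) = -0.8157.
u_3 = a_3 − 2.6304·e_1 + 0.8157·e_2 = (1.8536, -1.4789, -1.8337, -0.6557).
‖u_3‖ = 3.0685, so e_3 = (0.6041, -0.4820, -0.5976, -0.2137).
Qᵀb = (1.4796, 0.0225, -2.8918).
Back-substitute: x_3 = -2.8918/3.0685 = -0.9424.
x_2 = (0.0225 + 0.8157·(-0.9424))/4.8043 = -0.1553.
x_1 = (1.4796 − 2.6304·(-0.1553) − 2.6304·(-0.9424))/6.0828 = 0.7179.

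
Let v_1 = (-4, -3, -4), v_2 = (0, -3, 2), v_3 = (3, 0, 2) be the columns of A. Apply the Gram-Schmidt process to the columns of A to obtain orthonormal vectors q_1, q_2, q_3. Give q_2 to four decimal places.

q_2 = (0.0271, -0.8125, 0.5823)

v_1 = (-4, -3, -4); ‖v_1‖ = 6.4031, so q_1 = (-0.6247, -0.4685, -0.6247).
q_1·v_2 = (-0.6247)·0 + (-0.4685)·(-3) + (-0.6247)·2 = 0.1562.
u_2 = v_2 − 0.1562·q_1 = (0.0976, -2.9268, 2.0976).
‖u_2‖ = 3.6022, so q_2 = (0.0271, -0.8125, 0.5823).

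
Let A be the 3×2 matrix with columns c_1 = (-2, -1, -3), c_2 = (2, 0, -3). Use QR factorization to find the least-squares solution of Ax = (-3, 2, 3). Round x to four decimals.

x = (0.0637, -1.1783)

q_1 = c_1/‖c_1‖ = (-2, -1, -3)/3.7417 = (-0.5345, -0.2673, -0.8018).
r_{12} = q_1·c_2 = 1.3363.
u_2 = c_2 − 1.3363·q_1 = (2.7143, 0.3571, -1.9286).
‖u_2‖ = 3.3488, so q_2 = (0.8105, 0.1066, -0.5759).
Qᵀb = (-1.3363, -3.9460).
Back-substitute: x_2 = -3.9460/3.3488 = -1.1783.
x_1 = (-1.3363 − 1.3363·(-1.1783))/3.7417 = 0.0637.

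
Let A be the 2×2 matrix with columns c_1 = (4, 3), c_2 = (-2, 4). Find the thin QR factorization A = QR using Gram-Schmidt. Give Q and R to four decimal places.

q_1 = c_1/‖c_1‖ = (4, 3)/5.0000 = (0.8000, 0.6000).
r_{12} = q_1·c_2 = 0.8000.
u_2 = c_2 − 0.8000·q_1 = (-2.6400, 3.5200).
‖u_2‖ = 4.4000, so q_2 = (-0.6000, 0.8000).

Q = [[0.8000, -0.6000], [0.6000, 0.8000]], R = [[5.0000, 0.8000], [0.0000, 4.4000]]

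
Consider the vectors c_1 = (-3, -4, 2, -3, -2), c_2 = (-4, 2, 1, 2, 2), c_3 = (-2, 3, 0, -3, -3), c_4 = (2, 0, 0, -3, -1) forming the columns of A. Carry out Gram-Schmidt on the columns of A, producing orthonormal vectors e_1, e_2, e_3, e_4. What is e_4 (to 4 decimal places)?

c_1 = (-3, -4, 2, -3, -2); ‖c_1‖ = 6.4807, so e_1 = (-0.4629, -0.6172, 0.3086, -0.4629, -0.3086).
e_1·c_2 = (-0.4629)·(-4) + (-0.6172)·2 + 0.3086·1 + (-0.4629)·2 + (-0.3086)·2 = -0.6172.
u_2 = c_2 + 0.6172·e_1 = (-4.2857, 1.6190, 1.1905, 1.7143, 1.8095).
‖u_2‖ = 5.3497, so e_2 = (-0.8011, 0.3026, 0.2225, 0.3204, 0.3382).
e_1·c_3 = (-0.4629)·(-2) + (-0.6172)·3 + 0.3086·0 + (-0.4629)·(-3) + (-0.3086)·(-3) = 1.3887; e_2·c_3 = (-0.8011)·(-2) + 0.3026·3 + 0.2225·0 + 0.3204·(-3) + 0.3382·(-3) = 0.5341.
u_3 = c_3 − 1.3887·e_1 − 0.5341·e_2 = (-0.9293, 3.6955, -0.5474, -2.5283, -2.7521).
‖u_3‖ = 5.3653, so e_3 = (-0.1732, 0.6888, -0.1020, -0.4712, -0.5129).
e_1·c_4 = (-0.4629)·2 + (-0.6172)·0 + 0.3086·0 + (-0.4629)·(-3) + (-0.3086)·(-1) = 0.7715; e_2·c_4 = (-0.8011)·2 + 0.3026·0 + 0.2225·0 + 0.3204·(-3) + 0.3382·(-1) = -2.9018; e_3·c_4 = (-0.1732)·2 + 0.6888·0 + (-0.1020)·0 + (-0.4712)·(-3) + (-0.5129)·(-1) = 1.5802.
u_4 = c_4 − 0.7715·e_1 + 2.9018·e_2 − 1.5802·e_3 = (0.3061, 0.2660, 0.5689, -0.9683, 1.0302).
‖u_4‖ = 1.5770, so e_4 = (0.1941, 0.1687, 0.3607, -0.6140, 0.6532).

e_4 = (0.1941, 0.1687, 0.3607, -0.6140, 0.6532)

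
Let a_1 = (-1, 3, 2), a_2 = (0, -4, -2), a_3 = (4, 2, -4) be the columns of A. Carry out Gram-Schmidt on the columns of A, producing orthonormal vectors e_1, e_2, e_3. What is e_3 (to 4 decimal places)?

e_3 = (-0.4082, 0.4082, -0.8165)

e_1 = a_1/‖a_1‖ = (-1, 3, 2)/3.7417 = (-0.2673, 0.8018, 0.5345).
r_{12} = e_1·a_2 = -4.2762.
u_2 = a_2 + 4.2762·e_1 = (-1.1429, -0.5714, 0.2857).
‖u_2‖ = 1.3093, so e_2 = (-0.8729, -0.4364, 0.2182).
r_{13} = e_1·a_3 = -1.6036; r_{23} = e_2·a_3 = -5.2372.
u_3 = a_3 + 1.6036·e_1 + 5.2372·e_2 = (-1.0000, 1.0000, -2.0000).
‖u_3‖ = 2.4495, so e_3 = (-0.4082, 0.4082, -0.8165).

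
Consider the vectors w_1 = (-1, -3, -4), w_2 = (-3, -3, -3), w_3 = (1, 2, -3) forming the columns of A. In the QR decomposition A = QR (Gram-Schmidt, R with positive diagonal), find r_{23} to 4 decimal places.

w_1 = (-1, -3, -4); ‖w_1‖ = 5.0990, so e_1 = (-0.1961, -0.5883, -0.7845).
e_1·w_2 = (-0.1961)·(-3) + (-0.5883)·(-3) + (-0.7845)·(-3) = 4.7068.
u_2 = w_2 − 4.7068·e_1 = (-2.0769, -0.2308, 0.6923).
‖u_2‖ = 2.2014, so e_2 = (-0.9435, -0.1048, 0.3145).
r_{23} = e_2·w_3 = -2.0966.

r_{23} = -2.0966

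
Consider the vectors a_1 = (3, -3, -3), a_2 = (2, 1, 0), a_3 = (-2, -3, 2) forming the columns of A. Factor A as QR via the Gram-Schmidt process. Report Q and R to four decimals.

Q = [[0.5774, 0.7715, 0.2673], [-0.5774, 0.6172, -0.5345], [-0.5774, 0.1543, 0.8018]], R = [[5.1962, 0.5774, -0.5774], [0.0000, 2.1602, -3.0861], [0.0000, 0.0000, 2.6726]]

a_1 = (3, -3, -3); ‖a_1‖ = 5.1962, so q_1 = (0.5774, -0.5774, -0.5774).
q_1·a_2 = 0.5774·2 + (-0.5774)·1 + (-0.5774)·0 = 0.5774.
u_2 = a_2 − 0.5774·q_1 = (1.6667, 1.3333, 0.3333).
‖u_2‖ = 2.1602, so q_2 = (0.7715, 0.6172, 0.1543).
q_1·a_3 = 0.5774·(-2) + (-0.5774)·(-3) + (-0.5774)·2 = -0.5774; q_2·a_3 = 0.7715·(-2) + 0.6172·(-3) + 0.1543·2 = -3.0861.
u_3 = a_3 + 0.5774·q_1 + 3.0861·q_2 = (0.7143, -1.4286, 2.1429).
‖u_3‖ = 2.6726, so q_3 = (0.2673, -0.5345, 0.8018).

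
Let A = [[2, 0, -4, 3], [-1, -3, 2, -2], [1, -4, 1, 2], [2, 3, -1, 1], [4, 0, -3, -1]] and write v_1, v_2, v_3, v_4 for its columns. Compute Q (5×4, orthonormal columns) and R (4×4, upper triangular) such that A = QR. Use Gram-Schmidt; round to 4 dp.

v_1 = (2, -1, 1, 2, 4); ‖v_1‖ = 5.0990, so q_1 = (0.3922, -0.1961, 0.1961, 0.3922, 0.7845).
q_1·v_2 = 0.3922·0 + (-0.1961)·(-3) + 0.1961·(-4) + 0.3922·3 + 0.7845·0 = 0.9806.
u_2 = v_2 − 0.9806·q_1 = (-0.3846, -2.8077, -4.1923, 2.6154, -0.7692).
‖u_2‖ = 5.7479, so q_2 = (-0.0669, -0.4885, -0.7294, 0.4550, -0.1338).
q_1·v_3 = 0.3922·(-4) + (-0.1961)·2 + 0.1961·1 + 0.3922·(-1) + 0.7845·(-3) = -4.5107; q_2·v_3 = (-0.0669)·(-4) + (-0.4885)·2 + (-0.7294)·1 + 0.4550·(-1) + (-0.1338)·(-3) = -1.4922.
u_3 = v_3 + 4.5107·q_1 + 1.4922·q_2 = (-2.3306, 0.3865, 0.7963, 1.4482, 0.3388).
‖u_3‖ = 2.9030, so q_3 = (-0.8028, 0.1331, 0.2743, 0.4989, 0.1167).
q_1·v_4 = 0.3922·3 + (-0.1961)·(-2) + 0.1961·2 + 0.3922·1 + 0.7845·(-1) = 1.5689; q_2·v_4 = (-0.0669)·3 + (-0.4885)·(-2) + (-0.7294)·2 + 0.4550·1 + (-0.1338)·(-1) = -0.0937; q_3·v_4 = (-0.8028)·3 + 0.1331·(-2) + 0.2743·2 + 0.4989·1 + 0.1167·(-1) = -1.7440.
u_4 = v_4 − 1.5689·q_1 + 0.0937·q_2 + 1.7440·q_3 = (0.9782, -1.5059, 2.1024, 1.2973, -2.0398).
‖u_4‖ = 3.6726, so q_4 = (0.2663, -0.4100, 0.5724, 0.3532, -0.5554).

Q = [[0.3922, -0.0669, -0.8028, 0.2663], [-0.1961, -0.4885, 0.1331, -0.4100], [0.1961, -0.7294, 0.2743, 0.5724], [0.3922, 0.4550, 0.4989, 0.3532], [0.7845, -0.1338, 0.1167, -0.5554]], R = [[5.0990, 0.9806, -4.5107, 1.5689], [0.0000, 5.7479, -1.4922, -0.0937], [0.0000, 0.0000, 2.9030, -1.7440], [0.0000, 0.0000, 0.0000, 3.6726]]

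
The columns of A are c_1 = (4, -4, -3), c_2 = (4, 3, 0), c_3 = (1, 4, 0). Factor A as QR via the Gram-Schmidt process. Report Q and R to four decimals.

e_1 = c_1/‖c_1‖ = (4, -4, -3)/6.4031 = (0.6247, -0.6247, -0.4685).
r_{12} = e_1·c_2 = 0.6247.
u_2 = c_2 − 0.6247·e_1 = (3.6098, 3.3902, 0.2927).
‖u_2‖ = 4.9608, so e_2 = (0.7277, 0.6834, 0.0590).
r_{13} = e_1·c_3 = -1.8741; r_{23} = e_2·c_3 = 3.4613.
u_3 = c_3 + 1.8741·e_1 − 3.4613·e_2 = (-0.3479, 0.4638, -1.0823).
‖u_3‖ = 1.2278, so e_3 = (-0.2833, 0.3778, -0.8815).

Q = [[0.6247, 0.7277, -0.2833], [-0.6247, 0.6834, 0.3778], [-0.4685, 0.0590, -0.8815]], R = [[6.4031, 0.6247, -1.8741], [0.0000, 4.9608, 3.4613], [0.0000, 0.0000, 1.2278]]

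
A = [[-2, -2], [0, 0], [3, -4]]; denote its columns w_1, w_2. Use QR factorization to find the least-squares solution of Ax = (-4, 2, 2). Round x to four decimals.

e_1 = w_1/‖w_1‖ = (-2, 0, 3)/3.6056 = (-0.5547, 0.0000, 0.8321).
r_{12} = e_1·w_2 = -2.2188.
u_2 = w_2 + 2.2188·e_1 = (-3.2308, 0.0000, -2.1538).
‖u_2‖ = 3.8829, so e_2 = (-0.8321, 0.0000, -0.5547).
Qᵀb = (3.8829, 2.2188).
Back-substitute: x_2 = 2.2188/3.8829 = 0.5714.
x_1 = (3.8829 + 2.2188·0.5714)/3.6056 = 1.4286.

x = (1.4286, 0.5714)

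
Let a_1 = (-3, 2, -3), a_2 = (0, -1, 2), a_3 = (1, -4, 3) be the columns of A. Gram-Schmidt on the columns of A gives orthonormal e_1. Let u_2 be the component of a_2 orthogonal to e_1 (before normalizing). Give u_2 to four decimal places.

e_1 = a_1/‖a_1‖ = (-3, 2, -3)/4.6904 = (-0.6396, 0.4264, -0.6396).
r_{12} = e_1·a_2 = -1.7056.
u_2 = a_2 + 1.7056·e_1 = (-1.0909, -0.2727, 0.9091).

u_2 = (-1.0909, -0.2727, 0.9091)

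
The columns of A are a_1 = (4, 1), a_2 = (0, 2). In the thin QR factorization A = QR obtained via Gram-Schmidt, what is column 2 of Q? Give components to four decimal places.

a_1 = (4, 1); ‖a_1‖ = 4.1231, so q_1 = (0.9701, 0.2425).
q_1·a_2 = 0.9701·0 + 0.2425·2 = 0.4851.
u_2 = a_2 − 0.4851·q_1 = (-0.4706, 1.8824).
‖u_2‖ = 1.9403, so q_2 = (-0.2425, 0.9701).

q_2 = (-0.2425, 0.9701)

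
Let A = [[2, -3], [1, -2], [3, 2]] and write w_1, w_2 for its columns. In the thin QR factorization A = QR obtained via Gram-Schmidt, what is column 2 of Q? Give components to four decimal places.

q_1 = w_1/‖w_1‖ = (2, 1, 3)/3.7417 = (0.5345, 0.2673, 0.8018).
r_{12} = q_1·w_2 = -0.5345.
u_2 = w_2 + 0.5345·q_1 = (-2.7143, -1.8571, 2.4286).
‖u_2‖ = 4.0883, so q_2 = (-0.6639, -0.4543, 0.5940).

q_2 = (-0.6639, -0.4543, 0.5940)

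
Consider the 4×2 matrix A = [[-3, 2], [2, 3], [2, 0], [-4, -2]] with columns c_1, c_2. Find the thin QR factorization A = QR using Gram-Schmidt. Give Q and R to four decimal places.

Q = [[-0.5222, 0.7028], [0.3482, 0.6481], [0.3482, -0.1249], [-0.6963, -0.2655]], R = [[5.7446, 1.3926], [0.0000, 3.8808]]

c_1 = (-3, 2, 2, -4); ‖c_1‖ = 5.7446, so e_1 = (-0.5222, 0.3482, 0.3482, -0.6963).
e_1·c_2 = (-0.5222)·2 + 0.3482·3 + 0.3482·0 + (-0.6963)·(-2) = 1.3926.
u_2 = c_2 − 1.3926·e_1 = (2.7273, 2.5152, -0.4848, -1.0303).
‖u_2‖ = 3.8808, so e_2 = (0.7028, 0.6481, -0.1249, -0.2655).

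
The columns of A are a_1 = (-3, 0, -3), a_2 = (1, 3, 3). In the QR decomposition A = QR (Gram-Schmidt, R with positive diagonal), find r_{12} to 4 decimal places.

q_1 = a_1/‖a_1‖ = (-3, 0, -3)/4.2426 = (-0.7071, 0.0000, -0.7071).
r_{12} = q_1·a_2 = -2.8284.

r_{12} = -2.8284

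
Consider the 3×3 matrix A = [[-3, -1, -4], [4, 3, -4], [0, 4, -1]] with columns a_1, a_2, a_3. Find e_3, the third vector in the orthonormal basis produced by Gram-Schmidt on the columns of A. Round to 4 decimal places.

a_1 = (-3, 4, 0); ‖a_1‖ = 5.0000, so e_1 = (-0.6000, 0.8000, 0.0000).
e_1·a_2 = (-0.6000)·(-1) + 0.8000·3 + 0.0000·4 = 3.0000.
u_2 = a_2 − 3.0000·e_1 = (0.8000, 0.6000, 4.0000).
‖u_2‖ = 4.1231, so e_2 = (0.1940, 0.1455, 0.9701).
e_1·a_3 = (-0.6000)·(-4) + 0.8000·(-4) + 0.0000·(-1) = -0.8000; e_2·a_3 = 0.1940·(-4) + 0.1455·(-4) + 0.9701·(-1) = -2.3283.
u_3 = a_3 + 0.8000·e_1 + 2.3283·e_2 = (-4.0282, -3.0212, 1.2588).
‖u_3‖ = 5.1903, so e_3 = (-0.7761, -0.5821, 0.2425).

e_3 = (-0.7761, -0.5821, 0.2425)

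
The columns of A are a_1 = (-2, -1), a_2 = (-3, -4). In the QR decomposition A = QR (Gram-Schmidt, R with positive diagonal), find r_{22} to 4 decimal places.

e_1 = a_1/‖a_1‖ = (-2, -1)/2.2361 = (-0.8944, -0.4472).
r_{12} = e_1·a_2 = 4.4721.
u_2 = a_2 − 4.4721·e_1 = (1.0000, -2.0000).
r_{22} = ‖u_2‖ = 2.2361.

r_{22} = 2.2361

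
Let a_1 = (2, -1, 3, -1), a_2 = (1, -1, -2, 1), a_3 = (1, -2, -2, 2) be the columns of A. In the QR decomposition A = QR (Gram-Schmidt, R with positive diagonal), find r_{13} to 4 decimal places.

e_1 = a_1/‖a_1‖ = (2, -1, 3, -1)/3.8730 = (0.5164, -0.2582, 0.7746, -0.2582).
r_{13} = e_1·a_3 = -1.0328.

r_{13} = -1.0328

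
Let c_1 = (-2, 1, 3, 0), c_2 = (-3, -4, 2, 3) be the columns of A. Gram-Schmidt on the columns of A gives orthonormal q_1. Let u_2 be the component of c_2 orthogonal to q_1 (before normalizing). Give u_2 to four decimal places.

u_2 = (-1.8571, -4.5714, 0.2857, 3.0000)

q_1 = c_1/‖c_1‖ = (-2, 1, 3, 0)/3.7417 = (-0.5345, 0.2673, 0.8018, 0.0000).
r_{12} = q_1·c_2 = 2.1381.
u_2 = c_2 − 2.1381·q_1 = (-1.8571, -4.5714, 0.2857, 3.0000).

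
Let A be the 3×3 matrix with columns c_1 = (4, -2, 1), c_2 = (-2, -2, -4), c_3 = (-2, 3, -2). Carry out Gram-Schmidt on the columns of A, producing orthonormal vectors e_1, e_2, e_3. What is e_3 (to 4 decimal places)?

c_1 = (4, -2, 1); ‖c_1‖ = 4.5826, so e_1 = (0.8729, -0.4364, 0.2182).
e_1·c_2 = 0.8729·(-2) + (-0.4364)·(-2) + 0.2182·(-4) = -1.7457.
u_2 = c_2 + 1.7457·e_1 = (-0.4762, -2.7619, -3.6190).
‖u_2‖ = 4.5774, so e_2 = (-0.1040, -0.6034, -0.7906).
e_1·c_3 = 0.8729·(-2) + (-0.4364)·3 + 0.2182·(-2) = -3.4915; e_2·c_3 = (-0.1040)·(-2) + (-0.6034)·3 + (-0.7906)·(-2) = -0.0208.
u_3 = c_3 + 3.4915·e_1 + 0.0208·e_2 = (1.0455, 1.4636, -1.2545).
‖u_3‖ = 2.1930, so e_3 = (0.4767, 0.6674, -0.5721).

e_3 = (0.4767, 0.6674, -0.5721)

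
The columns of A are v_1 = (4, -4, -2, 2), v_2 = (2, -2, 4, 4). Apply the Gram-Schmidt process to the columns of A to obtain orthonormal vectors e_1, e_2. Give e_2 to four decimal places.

v_1 = (4, -4, -2, 2); ‖v_1‖ = 6.3246, so e_1 = (0.6325, -0.6325, -0.3162, 0.3162).
e_1·v_2 = 0.6325·2 + (-0.6325)·(-2) + (-0.3162)·4 + 0.3162·4 = 2.5298.
u_2 = v_2 − 2.5298·e_1 = (0.4000, -0.4000, 4.8000, 3.2000).
‖u_2‖ = 5.7966, so e_2 = (0.0690, -0.0690, 0.8281, 0.5521).

e_2 = (0.0690, -0.0690, 0.8281, 0.5521)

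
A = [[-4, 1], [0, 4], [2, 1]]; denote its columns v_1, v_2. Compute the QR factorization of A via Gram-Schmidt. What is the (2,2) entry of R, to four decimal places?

r_{22} = 4.2190

v_1 = (-4, 0, 2); ‖v_1‖ = 4.4721, so q_1 = (-0.8944, 0.0000, 0.4472).
q_1·v_2 = (-0.8944)·1 + 0.0000·4 + 0.4472·1 = -0.4472.
u_2 = v_2 + 0.4472·q_1 = (0.6000, 4.0000, 1.2000).
r_{22} = ‖u_2‖ = 4.2190.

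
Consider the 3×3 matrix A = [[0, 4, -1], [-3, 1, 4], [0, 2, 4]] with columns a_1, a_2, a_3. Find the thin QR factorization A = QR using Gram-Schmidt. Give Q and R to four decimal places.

a_1 = (0, -3, 0); ‖a_1‖ = 3.0000, so e_1 = (0.0000, -1.0000, 0.0000).
e_1·a_2 = 0.0000·4 + (-1.0000)·1 + 0.0000·2 = -1.0000.
u_2 = a_2 + 1.0000·e_1 = (4.0000, 0.0000, 2.0000).
‖u_2‖ = 4.4721, so e_2 = (0.8944, 0.0000, 0.4472).
e_1·a_3 = 0.0000·(-1) + (-1.0000)·4 + 0.0000·4 = -4.0000; e_2·a_3 = 0.8944·(-1) + 0.0000·4 + 0.4472·4 = 0.8944.
u_3 = a_3 + 4.0000·e_1 − 0.8944·e_2 = (-1.8000, 0.0000, 3.6000).
‖u_3‖ = 4.0249, so e_3 = (-0.4472, 0.0000, 0.8944).

Q = [[0.0000, 0.8944, -0.4472], [-1.0000, 0.0000, 0.0000], [0.0000, 0.4472, 0.8944]], R = [[3.0000, -1.0000, -4.0000], [0.0000, 4.4721, 0.8944], [0.0000, 0.0000, 4.0249]]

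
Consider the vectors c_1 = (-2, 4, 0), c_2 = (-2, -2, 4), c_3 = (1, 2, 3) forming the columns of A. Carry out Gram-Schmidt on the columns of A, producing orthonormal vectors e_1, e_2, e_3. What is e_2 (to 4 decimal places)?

c_1 = (-2, 4, 0); ‖c_1‖ = 4.4721, so e_1 = (-0.4472, 0.8944, 0.0000).
e_1·c_2 = (-0.4472)·(-2) + 0.8944·(-2) + 0.0000·4 = -0.8944.
u_2 = c_2 + 0.8944·e_1 = (-2.4000, -1.2000, 4.0000).
‖u_2‖ = 4.8166, so e_2 = (-0.4983, -0.2491, 0.8305).

e_2 = (-0.4983, -0.2491, 0.8305)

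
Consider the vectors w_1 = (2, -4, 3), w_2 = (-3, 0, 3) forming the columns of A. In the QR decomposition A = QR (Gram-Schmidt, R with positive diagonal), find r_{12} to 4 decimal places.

w_1 = (2, -4, 3); ‖w_1‖ = 5.3852, so e_1 = (0.3714, -0.7428, 0.5571).
r_{12} = e_1·w_2 = 0.5571.

r_{12} = 0.5571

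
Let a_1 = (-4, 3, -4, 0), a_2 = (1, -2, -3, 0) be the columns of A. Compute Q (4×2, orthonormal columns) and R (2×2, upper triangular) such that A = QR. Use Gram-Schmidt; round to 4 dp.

Q = [[-0.6247, 0.3205], [0.4685, -0.5756], [-0.6247, -0.7523], [0.0000, 0.0000]], R = [[6.4031, 0.3123], [0.0000, 3.7286]]

a_1 = (-4, 3, -4, 0); ‖a_1‖ = 6.4031, so e_1 = (-0.6247, 0.4685, -0.6247, 0.0000).
e_1·a_2 = (-0.6247)·1 + 0.4685·(-2) + (-0.6247)·(-3) + 0.0000·0 = 0.3123.
u_2 = a_2 − 0.3123·e_1 = (1.1951, -2.1463, -2.8049, 0.0000).
‖u_2‖ = 3.7286, so e_2 = (0.3205, -0.5756, -0.7523, 0.0000).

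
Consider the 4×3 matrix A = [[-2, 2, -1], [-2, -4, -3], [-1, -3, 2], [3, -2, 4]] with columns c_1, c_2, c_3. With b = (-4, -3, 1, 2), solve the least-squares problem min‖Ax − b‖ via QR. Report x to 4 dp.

x = (0.7588, -0.0774, 0.3011)

c_1 = (-2, -2, -1, 3); ‖c_1‖ = 4.2426, so e_1 = (-0.4714, -0.4714, -0.2357, 0.7071).
e_1·c_2 = (-0.4714)·2 + (-0.4714)·(-4) + (-0.2357)·(-3) + 0.7071·(-2) = 0.2357.
u_2 = c_2 − 0.2357·e_1 = (2.1111, -3.8889, -2.9444, -2.1667).
‖u_2‖ = 5.7397, so e_2 = (0.3678, -0.6775, -0.5130, -0.3775).
e_1·c_3 = (-0.4714)·(-1) + (-0.4714)·(-3) + (-0.2357)·2 + 0.7071·4 = 4.2426; e_2·c_3 = 0.3678·(-1) + (-0.6775)·(-3) + (-0.5130)·2 + (-0.3775)·4 = -0.8711.
u_3 = c_3 − 4.2426·e_1 + 0.8711·e_2 = (1.3204, -1.5902, 2.5531, 0.6712).
‖u_3‖ = 3.3528, so e_3 = (0.3938, -0.4743, 0.7615, 0.2002).
Qᵀb = (4.4783, -0.7066, 1.0095).
Back-substitute: x_3 = 1.0095/3.3528 = 0.3011.
x_2 = (-0.7066 + 0.8711·0.3011)/5.7397 = -0.0774.
x_1 = (4.4783 − 0.2357·(-0.0774) − 4.2426·0.3011)/4.2426 = 0.7588.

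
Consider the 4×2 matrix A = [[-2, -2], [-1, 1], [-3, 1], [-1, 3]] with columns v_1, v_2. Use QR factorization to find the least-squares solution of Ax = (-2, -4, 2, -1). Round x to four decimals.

x = (0.1944, -0.0278)

e_1 = v_1/‖v_1‖ = (-2, -1, -3, -1)/3.8730 = (-0.5164, -0.2582, -0.7746, -0.2582).
r_{12} = e_1·v_2 = -0.7746.
u_2 = v_2 + 0.7746·e_1 = (-2.4000, 0.8000, 0.4000, 2.8000).
‖u_2‖ = 3.7947, so e_2 = (-0.6325, 0.2108, 0.1054, 0.7379).
Qᵀb = (0.7746, -0.1054).
Back-substitute: x_2 = -0.1054/3.7947 = -0.0278.
x_1 = (0.7746 + 0.7746·(-0.0278))/3.8730 = 0.1944.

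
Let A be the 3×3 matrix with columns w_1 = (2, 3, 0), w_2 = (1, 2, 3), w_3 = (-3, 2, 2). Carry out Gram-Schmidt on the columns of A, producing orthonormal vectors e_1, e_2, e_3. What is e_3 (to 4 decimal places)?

w_1 = (2, 3, 0); ‖w_1‖ = 3.6056, so e_1 = (0.5547, 0.8321, 0.0000).
e_1·w_2 = 0.5547·1 + 0.8321·2 + 0.0000·3 = 2.2188.
u_2 = w_2 − 2.2188·e_1 = (-0.2308, 0.1538, 3.0000).
‖u_2‖ = 3.0128, so e_2 = (-0.0766, 0.0511, 0.9958).
e_1·w_3 = 0.5547·(-3) + 0.8321·2 + 0.0000·2 = 0.0000; e_2·w_3 = (-0.0766)·(-3) + 0.0511·2 + 0.9958·2 = 2.3234.
u_3 = w_3 + 0.0000·e_1 − 2.3234·e_2 = (-2.8220, 1.8814, -0.3136).
‖u_3‖ = 3.4061, so e_3 = (-0.8285, 0.5523, -0.0921).

e_3 = (-0.8285, 0.5523, -0.0921)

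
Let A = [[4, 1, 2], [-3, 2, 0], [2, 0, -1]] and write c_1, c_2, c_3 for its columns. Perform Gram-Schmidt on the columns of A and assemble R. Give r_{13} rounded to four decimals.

r_{13} = 1.1142

c_1 = (4, -3, 2); ‖c_1‖ = 5.3852, so q_1 = (0.7428, -0.5571, 0.3714).
r_{13} = q_1·c_3 = 1.1142.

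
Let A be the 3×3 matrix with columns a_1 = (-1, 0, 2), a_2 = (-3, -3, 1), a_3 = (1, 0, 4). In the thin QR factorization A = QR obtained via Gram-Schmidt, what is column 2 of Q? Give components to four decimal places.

q_1 = a_1/‖a_1‖ = (-1, 0, 2)/2.2361 = (-0.4472, 0.0000, 0.8944).
r_{12} = q_1·a_2 = 2.2361.
u_2 = a_2 − 2.2361·q_1 = (-2.0000, -3.0000, -1.0000).
‖u_2‖ = 3.7417, so q_2 = (-0.5345, -0.8018, -0.2673).

q_2 = (-0.5345, -0.8018, -0.2673)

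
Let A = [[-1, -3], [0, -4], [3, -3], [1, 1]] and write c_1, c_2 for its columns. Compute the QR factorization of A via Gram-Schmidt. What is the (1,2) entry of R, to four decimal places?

r_{12} = -1.5076

c_1 = (-1, 0, 3, 1); ‖c_1‖ = 3.3166, so e_1 = (-0.3015, 0.0000, 0.9045, 0.3015).
r_{12} = e_1·c_2 = -1.5076.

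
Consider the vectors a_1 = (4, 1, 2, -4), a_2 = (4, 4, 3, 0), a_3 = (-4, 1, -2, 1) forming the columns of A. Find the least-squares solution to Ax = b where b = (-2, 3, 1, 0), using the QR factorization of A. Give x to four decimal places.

x = (0.2259, 0.4850, 1.0420)

a_1 = (4, 1, 2, -4); ‖a_1‖ = 6.0828, so e_1 = (0.6576, 0.1644, 0.3288, -0.6576).
e_1·a_2 = 0.6576·4 + 0.1644·4 + 0.3288·3 + (-0.6576)·0 = 4.2744.
u_2 = a_2 − 4.2744·e_1 = (1.1892, 3.2973, 1.5946, 2.8108).
‖u_2‖ = 4.7676, so e_2 = (0.2494, 0.6916, 0.3345, 0.5896).
e_1·a_3 = 0.6576·(-4) + 0.1644·1 + 0.3288·(-2) + (-0.6576)·1 = -3.7812; e_2·a_3 = 0.2494·(-4) + 0.6916·1 + 0.3345·(-2) + 0.5896·1 = -0.3855.
u_3 = a_3 + 3.7812·e_1 + 0.3855·e_2 = (-1.4174, 1.8882, -0.6278, -1.2592).
‖u_3‖ = 2.7485, so e_3 = (-0.5157, 0.6870, -0.2284, -0.4582).
Qᵀb = (-0.4932, 1.9104, 2.8640).
Back-substitute: x_3 = 2.8640/2.7485 = 1.0420.
x_2 = (1.9104 + 0.3855·1.0420)/4.7676 = 0.4850.
x_1 = (-0.4932 − 4.2744·0.4850 + 3.7812·1.0420)/6.0828 = 0.2259.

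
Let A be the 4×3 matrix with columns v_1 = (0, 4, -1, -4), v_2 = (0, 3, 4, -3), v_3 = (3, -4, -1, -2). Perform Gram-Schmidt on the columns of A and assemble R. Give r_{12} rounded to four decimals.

v_1 = (0, 4, -1, -4); ‖v_1‖ = 5.7446, so q_1 = (0.0000, 0.6963, -0.1741, -0.6963).
r_{12} = q_1·v_2 = 3.4816.

r_{12} = 3.4816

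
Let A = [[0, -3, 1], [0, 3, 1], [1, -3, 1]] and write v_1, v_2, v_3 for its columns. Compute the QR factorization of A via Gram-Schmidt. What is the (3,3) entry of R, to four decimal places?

e_1 = v_1/‖v_1‖ = (0, 0, 1)/1.0000 = (0.0000, 0.0000, 1.0000).
r_{12} = e_1·v_2 = -3.0000.
u_2 = v_2 + 3.0000·e_1 = (-3.0000, 3.0000, 0.0000).
‖u_2‖ = 4.2426, so e_2 = (-0.7071, 0.7071, 0.0000).
r_{13} = e_1·v_3 = 1.0000; r_{23} = e_2·v_3 = 0.0000.
u_3 = v_3 − 1.0000·e_1 + 0.0000·e_2 = (1.0000, 1.0000, 0.0000).
r_{33} = ‖u_3‖ = 1.4142.

r_{33} = 1.4142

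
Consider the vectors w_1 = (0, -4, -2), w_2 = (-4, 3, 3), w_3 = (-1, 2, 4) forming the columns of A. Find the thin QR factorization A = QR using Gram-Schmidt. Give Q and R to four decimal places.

e_1 = w_1/‖w_1‖ = (0, -4, -2)/4.4721 = (0.0000, -0.8944, -0.4472).
r_{12} = e_1·w_2 = -4.0249.
u_2 = w_2 + 4.0249·e_1 = (-4.0000, -0.6000, 1.2000).
‖u_2‖ = 4.2190, so e_2 = (-0.9481, -0.1422, 0.2844).
r_{13} = e_1·w_3 = -3.5777; r_{23} = e_2·w_3 = 1.8014.
u_3 = w_3 + 3.5777·e_1 − 1.8014·e_2 = (0.7079, -0.9438, 1.8876).
‖u_3‖ = 2.2260, so e_3 = (0.3180, -0.4240, 0.8480).

Q = [[0.0000, -0.9481, 0.3180], [-0.8944, -0.1422, -0.4240], [-0.4472, 0.2844, 0.8480]], R = [[4.4721, -4.0249, -3.5777], [0.0000, 4.2190, 1.8014], [0.0000, 0.0000, 2.2260]]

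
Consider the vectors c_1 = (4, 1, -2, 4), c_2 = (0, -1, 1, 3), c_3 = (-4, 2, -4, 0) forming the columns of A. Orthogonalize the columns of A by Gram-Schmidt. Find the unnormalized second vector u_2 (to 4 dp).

u_2 = (-0.9730, -1.2432, 1.4865, 2.0270)

e_1 = c_1/‖c_1‖ = (4, 1, -2, 4)/6.0828 = (0.6576, 0.1644, -0.3288, 0.6576).
r_{12} = e_1·c_2 = 1.4796.
u_2 = c_2 − 1.4796·e_1 = (-0.9730, -1.2432, 1.4865, 2.0270).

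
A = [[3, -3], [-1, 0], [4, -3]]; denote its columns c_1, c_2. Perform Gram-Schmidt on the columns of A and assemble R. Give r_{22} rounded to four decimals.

r_{22} = 1.0190

c_1 = (3, -1, 4); ‖c_1‖ = 5.0990, so e_1 = (0.5883, -0.1961, 0.7845).
e_1·c_2 = 0.5883·(-3) + (-0.1961)·0 + 0.7845·(-3) = -4.1184.
u_2 = c_2 + 4.1184·e_1 = (-0.5769, -0.8077, 0.2308).
r_{22} = ‖u_2‖ = 1.0190.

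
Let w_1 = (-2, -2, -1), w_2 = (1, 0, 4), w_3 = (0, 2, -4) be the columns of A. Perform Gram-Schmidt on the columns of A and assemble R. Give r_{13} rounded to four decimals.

r_{13} = 0.0000

e_1 = w_1/‖w_1‖ = (-2, -2, -1)/3.0000 = (-0.6667, -0.6667, -0.3333).
r_{13} = e_1·w_3 = 0.0000.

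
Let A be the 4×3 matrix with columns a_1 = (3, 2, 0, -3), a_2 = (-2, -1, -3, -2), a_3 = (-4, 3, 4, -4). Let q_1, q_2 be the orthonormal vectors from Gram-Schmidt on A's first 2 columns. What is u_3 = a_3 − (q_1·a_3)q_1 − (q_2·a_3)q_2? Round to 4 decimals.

a_1 = (3, 2, 0, -3); ‖a_1‖ = 4.6904, so q_1 = (0.6396, 0.4264, 0.0000, -0.6396).
q_1·a_2 = 0.6396·(-2) + 0.4264·(-1) + 0.0000·(-3) + (-0.6396)·(-2) = -0.4264.
u_2 = a_2 + 0.4264·q_1 = (-1.7273, -0.8182, -3.0000, -2.2727).
‖u_2‖ = 4.2212, so q_2 = (-0.4092, -0.1938, -0.7107, -0.5384).
q_1·a_3 = 0.6396·(-4) + 0.4264·3 + 0.0000·4 + (-0.6396)·(-4) = 1.2792; q_2·a_3 = (-0.4092)·(-4) + (-0.1938)·3 + (-0.7107)·4 + (-0.5384)·(-4) = 0.3661.
u_3 = a_3 − 1.2792·q_1 − 0.3661·q_2 = (-4.6684, 2.5255, 4.2602, -2.9847).

u_3 = (-4.6684, 2.5255, 4.2602, -2.9847)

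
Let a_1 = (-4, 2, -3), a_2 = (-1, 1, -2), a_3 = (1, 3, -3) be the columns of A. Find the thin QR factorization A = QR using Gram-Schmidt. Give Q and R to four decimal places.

Q = [[-0.7428, 0.6442, 0.1826], [0.3714, 0.1695, 0.9129], [-0.5571, -0.7459, 0.3651]], R = [[5.3852, 2.2283, 2.0426], [0.0000, 1.0171, 3.3903], [0.0000, 0.0000, 1.8257]]

a_1 = (-4, 2, -3); ‖a_1‖ = 5.3852, so e_1 = (-0.7428, 0.3714, -0.5571).
e_1·a_2 = (-0.7428)·(-1) + 0.3714·1 + (-0.5571)·(-2) = 2.2283.
u_2 = a_2 − 2.2283·e_1 = (0.6552, 0.1724, -0.7586).
‖u_2‖ = 1.0171, so e_2 = (0.6442, 0.1695, -0.7459).
e_1·a_3 = (-0.7428)·1 + 0.3714·3 + (-0.5571)·(-3) = 2.0426; e_2·a_3 = 0.6442·1 + 0.1695·3 + (-0.7459)·(-3) = 3.3903.
u_3 = a_3 − 2.0426·e_1 − 3.3903·e_2 = (0.3333, 1.6667, 0.6667).
‖u_3‖ = 1.8257, so e_3 = (0.1826, 0.9129, 0.3651).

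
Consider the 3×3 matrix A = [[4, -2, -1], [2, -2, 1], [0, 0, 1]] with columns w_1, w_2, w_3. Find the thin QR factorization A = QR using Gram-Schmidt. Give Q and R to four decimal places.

w_1 = (4, 2, 0); ‖w_1‖ = 4.4721, so e_1 = (0.8944, 0.4472, 0.0000).
e_1·w_2 = 0.8944·(-2) + 0.4472·(-2) + 0.0000·0 = -2.6833.
u_2 = w_2 + 2.6833·e_1 = (0.4000, -0.8000, 0.0000).
‖u_2‖ = 0.8944, so e_2 = (0.4472, -0.8944, 0.0000).
e_1·w_3 = 0.8944·(-1) + 0.4472·1 + 0.0000·1 = -0.4472; e_2·w_3 = 0.4472·(-1) + (-0.8944)·1 + 0.0000·1 = -1.3416.
u_3 = w_3 + 0.4472·e_1 + 1.3416·e_2 = (0.0000, 0.0000, 1.0000).
‖u_3‖ = 1.0000, so e_3 = (0.0000, 0.0000, 1.0000).

Q = [[0.8944, 0.4472, 0.0000], [0.4472, -0.8944, 0.0000], [0.0000, 0.0000, 1.0000]], R = [[4.4721, -2.6833, -0.4472], [0.0000, 0.8944, -1.3416], [0.0000, 0.0000, 1.0000]]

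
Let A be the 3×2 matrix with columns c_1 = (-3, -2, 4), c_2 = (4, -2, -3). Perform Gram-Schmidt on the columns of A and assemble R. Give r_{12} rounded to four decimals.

c_1 = (-3, -2, 4); ‖c_1‖ = 5.3852, so q_1 = (-0.5571, -0.3714, 0.7428).
r_{12} = q_1·c_2 = -3.7139.

r_{12} = -3.7139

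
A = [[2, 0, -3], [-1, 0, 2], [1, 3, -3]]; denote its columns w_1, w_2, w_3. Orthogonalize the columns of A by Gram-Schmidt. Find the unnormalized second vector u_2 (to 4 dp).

w_1 = (2, -1, 1); ‖w_1‖ = 2.4495, so e_1 = (0.8165, -0.4082, 0.4082).
e_1·w_2 = 0.8165·0 + (-0.4082)·0 + 0.4082·3 = 1.2247.
u_2 = w_2 − 1.2247·e_1 = (-1.0000, 0.5000, 2.5000).

u_2 = (-1.0000, 0.5000, 2.5000)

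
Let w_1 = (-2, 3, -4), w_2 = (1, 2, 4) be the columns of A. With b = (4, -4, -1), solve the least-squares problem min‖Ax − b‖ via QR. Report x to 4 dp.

w_1 = (-2, 3, -4); ‖w_1‖ = 5.3852, so e_1 = (-0.3714, 0.5571, -0.7428).
e_1·w_2 = (-0.3714)·1 + 0.5571·2 + (-0.7428)·4 = -2.2283.
u_2 = w_2 + 2.2283·e_1 = (0.1724, 3.2414, 2.3448).
‖u_2‖ = 4.0043, so e_2 = (0.0431, 0.8095, 0.5856).
Qᵀb = (-2.9711, -3.6512).
Back-substitute: x_2 = -3.6512/4.0043 = -0.9118.
x_1 = (-2.9711 + 2.2283·(-0.9118))/5.3852 = -0.9290.

x = (-0.9290, -0.9118)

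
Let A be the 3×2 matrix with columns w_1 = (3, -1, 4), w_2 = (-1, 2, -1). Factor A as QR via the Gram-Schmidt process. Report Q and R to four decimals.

w_1 = (3, -1, 4); ‖w_1‖ = 5.0990, so e_1 = (0.5883, -0.1961, 0.7845).
e_1·w_2 = 0.5883·(-1) + (-0.1961)·2 + 0.7845·(-1) = -1.7650.
u_2 = w_2 + 1.7650·e_1 = (0.0385, 1.6538, 0.3846).
‖u_2‖ = 1.6984, so e_2 = (0.0226, 0.9738, 0.2265).

Q = [[0.5883, 0.0226], [-0.1961, 0.9738], [0.7845, 0.2265]], R = [[5.0990, -1.7650], [0.0000, 1.6984]]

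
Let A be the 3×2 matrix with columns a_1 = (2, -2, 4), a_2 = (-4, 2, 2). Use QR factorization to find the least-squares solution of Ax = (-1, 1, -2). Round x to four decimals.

x = (-0.5000, 0.0000)

a_1 = (2, -2, 4); ‖a_1‖ = 4.8990, so e_1 = (0.4082, -0.4082, 0.8165).
e_1·a_2 = 0.4082·(-4) + (-0.4082)·2 + 0.8165·2 = -0.8165.
u_2 = a_2 + 0.8165·e_1 = (-3.6667, 1.6667, 2.6667).
‖u_2‖ = 4.8305, so e_2 = (-0.7591, 0.3450, 0.5521).
Qᵀb = (-2.4495, 0.0000).
Back-substitute: x_2 = 0.0000/4.8305 = 0.0000.
x_1 = (-2.4495 + 0.8165·0.0000)/4.8990 = -0.5000.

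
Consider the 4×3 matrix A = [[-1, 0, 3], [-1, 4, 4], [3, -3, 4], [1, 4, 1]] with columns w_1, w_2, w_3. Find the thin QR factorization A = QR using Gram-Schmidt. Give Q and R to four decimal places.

q_1 = w_1/‖w_1‖ = (-1, -1, 3, 1)/3.4641 = (-0.2887, -0.2887, 0.8660, 0.2887).
r_{12} = q_1·w_2 = -2.5981.
u_2 = w_2 + 2.5981·q_1 = (-0.7500, 3.2500, -0.7500, 4.7500).
‖u_2‖ = 5.8523, so q_2 = (-0.1282, 0.5553, -0.1282, 0.8116).
r_{13} = q_1·w_3 = 1.7321; r_{23} = q_2·w_3 = 2.1359.
u_3 = w_3 − 1.7321·q_1 − 2.1359·q_2 = (3.7737, 3.3139, 2.7737, -1.2336).
‖u_3‖ = 5.8684, so q_3 = (0.6431, 0.5647, 0.4727, -0.2102).

Q = [[-0.2887, -0.1282, 0.6431], [-0.2887, 0.5553, 0.5647], [0.8660, -0.1282, 0.4727], [0.2887, 0.8116, -0.2102]], R = [[3.4641, -2.5981, 1.7321], [0.0000, 5.8523, 2.1359], [0.0000, 0.0000, 5.8684]]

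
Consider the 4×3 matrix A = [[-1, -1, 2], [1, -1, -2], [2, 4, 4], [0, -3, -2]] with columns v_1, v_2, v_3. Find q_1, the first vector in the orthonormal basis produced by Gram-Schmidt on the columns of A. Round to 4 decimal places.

q_1 = (-0.4082, 0.4082, 0.8165, 0.0000)

v_1 = (-1, 1, 2, 0); ‖v_1‖ = 2.4495, so q_1 = (-0.4082, 0.4082, 0.8165, 0.0000).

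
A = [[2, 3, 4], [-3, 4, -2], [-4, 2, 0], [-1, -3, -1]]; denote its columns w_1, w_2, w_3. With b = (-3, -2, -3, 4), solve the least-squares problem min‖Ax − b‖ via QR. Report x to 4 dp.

w_1 = (2, -3, -4, -1); ‖w_1‖ = 5.4772, so q_1 = (0.3651, -0.5477, -0.7303, -0.1826).
q_1·w_2 = 0.3651·3 + (-0.5477)·4 + (-0.7303)·2 + (-0.1826)·(-3) = -2.0083.
u_2 = w_2 + 2.0083·q_1 = (3.7333, 2.9000, 0.5333, -3.3667).
‖u_2‖ = 5.8281, so q_2 = (0.6406, 0.4976, 0.0915, -0.5777).
q_1·w_3 = 0.3651·4 + (-0.5477)·(-2) + (-0.7303)·0 + (-0.1826)·(-1) = 2.7386; q_2·w_3 = 0.6406·4 + 0.4976·(-2) + 0.0915·0 + (-0.5777)·(-1) = 2.1448.
u_3 = w_3 − 2.7386·q_1 − 2.1448·q_2 = (1.6261, -1.5672, 1.8037, 0.7390).
‖u_3‖ = 2.9833, so q_3 = (0.5451, -0.5253, 0.6046, 0.2477).
Qᵀb = (1.4606, -5.5021, -1.4076).
Back-substitute: x_3 = -1.4076/2.9833 = -0.4718.
x_2 = (-5.5021 − 2.1448·(-0.4718))/5.8281 = -0.7704.
x_1 = (1.4606 + 2.0083·(-0.7704) − 2.7386·(-0.4718))/5.4772 = 0.2201.

x = (0.2201, -0.7704, -0.4718)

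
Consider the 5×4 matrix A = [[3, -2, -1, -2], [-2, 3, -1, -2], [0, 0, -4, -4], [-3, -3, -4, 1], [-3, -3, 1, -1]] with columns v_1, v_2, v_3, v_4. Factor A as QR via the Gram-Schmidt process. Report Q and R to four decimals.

Q = [[0.5388, -0.4724, -0.2166, -0.3162], [-0.3592, 0.6201, -0.2166, -0.3162], [0.0000, 0.0000, -0.7122, -0.4712], [-0.5388, -0.4429, -0.4812, 0.4823], [-0.5388, -0.4429, 0.4091, -0.5877]], R = [[5.5678, 1.0776, 1.4368, -0.3592], [0.0000, 5.4625, 1.1811, -0.2953], [0.0000, 0.0000, 5.6161, 2.8249], [0.0000, 0.0000, 0.0000, 4.2195]]

q_1 = v_1/‖v_1‖ = (3, -2, 0, -3, -3)/5.5678 = (0.5388, -0.3592, 0.0000, -0.5388, -0.5388).
r_{12} = q_1·v_2 = 1.0776.
u_2 = v_2 − 1.0776·q_1 = (-2.5806, 3.3871, 0.0000, -2.4194, -2.4194).
‖u_2‖ = 5.4625, so q_2 = (-0.4724, 0.6201, 0.0000, -0.4429, -0.4429).
r_{13} = q_1·v_3 = 1.4368; r_{23} = q_2·v_3 = 1.1811.
u_3 = v_3 − 1.4368·q_1 − 1.1811·q_2 = (-1.2162, -1.2162, -4.0000, -2.7027, 2.2973).
‖u_3‖ = 5.6161, so q_3 = (-0.2166, -0.2166, -0.7122, -0.4812, 0.4091).
r_{14} = q_1·v_4 = -0.3592; r_{24} = q_2·v_4 = -0.2953; r_{34} = q_3·v_4 = 2.8249.
u_4 = v_4 + 0.3592·q_1 + 0.2953·q_2 − 2.8249·q_3 = (-1.3342, -1.3342, -1.9880, 2.0351, -2.4799).
‖u_4‖ = 4.2195, so q_4 = (-0.3162, -0.3162, -0.4712, 0.4823, -0.5877).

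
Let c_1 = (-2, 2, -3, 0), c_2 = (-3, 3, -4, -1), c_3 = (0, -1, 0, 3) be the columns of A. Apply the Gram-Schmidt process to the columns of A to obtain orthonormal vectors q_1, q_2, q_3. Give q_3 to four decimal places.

q_1 = c_1/‖c_1‖ = (-2, 2, -3, 0)/4.1231 = (-0.4851, 0.4851, -0.7276, 0.0000).
r_{12} = q_1·c_2 = 5.8209.
u_2 = c_2 − 5.8209·q_1 = (-0.1765, 0.1765, 0.2353, -1.0000).
‖u_2‖ = 1.0572, so q_2 = (-0.1669, 0.1669, 0.2226, -0.9459).
r_{13} = q_1·c_3 = -0.4851; r_{23} = q_2·c_3 = -3.0046.
u_3 = c_3 + 0.4851·q_1 + 3.0046·q_2 = (-0.7368, -0.2632, 0.3158, 0.1579).
‖u_3‖ = 0.8584, so q_3 = (-0.8584, -0.3066, 0.3679, 0.1839).

q_3 = (-0.8584, -0.3066, 0.3679, 0.1839)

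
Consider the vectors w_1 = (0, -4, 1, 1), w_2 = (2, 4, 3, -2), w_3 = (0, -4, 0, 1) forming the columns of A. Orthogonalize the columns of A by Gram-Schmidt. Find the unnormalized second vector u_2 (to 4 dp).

q_1 = w_1/‖w_1‖ = (0, -4, 1, 1)/4.2426 = (0.0000, -0.9428, 0.2357, 0.2357).
r_{12} = q_1·w_2 = -3.5355.
u_2 = w_2 + 3.5355·q_1 = (2.0000, 0.6667, 3.8333, -1.1667).

u_2 = (2.0000, 0.6667, 3.8333, -1.1667)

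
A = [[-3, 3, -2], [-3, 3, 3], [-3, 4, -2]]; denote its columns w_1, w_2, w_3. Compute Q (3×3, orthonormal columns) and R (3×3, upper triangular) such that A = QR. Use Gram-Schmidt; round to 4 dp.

q_1 = w_1/‖w_1‖ = (-3, -3, -3)/5.1962 = (-0.5774, -0.5774, -0.5774).
r_{12} = q_1·w_2 = -5.7735.
u_2 = w_2 + 5.7735·q_1 = (-0.3333, -0.3333, 0.6667).
‖u_2‖ = 0.8165, so q_2 = (-0.4082, -0.4082, 0.8165).
r_{13} = q_1·w_3 = 0.5774; r_{23} = q_2·w_3 = -2.0412.
u_3 = w_3 − 0.5774·q_1 + 2.0412·q_2 = (-2.5000, 2.5000, 0.0000).
‖u_3‖ = 3.5355, so q_3 = (-0.7071, 0.7071, 0.0000).

Q = [[-0.5774, -0.4082, -0.7071], [-0.5774, -0.4082, 0.7071], [-0.5774, 0.8165, 0.0000]], R = [[5.1962, -5.7735, 0.5774], [0.0000, 0.8165, -2.0412], [0.0000, 0.0000, 3.5355]]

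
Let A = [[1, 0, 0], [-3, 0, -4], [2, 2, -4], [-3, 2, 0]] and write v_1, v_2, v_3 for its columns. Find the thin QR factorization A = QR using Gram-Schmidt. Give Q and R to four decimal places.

v_1 = (1, -3, 2, -3); ‖v_1‖ = 4.7958, so q_1 = (0.2085, -0.6255, 0.4170, -0.6255).
q_1·v_2 = 0.2085·0 + (-0.6255)·0 + 0.4170·2 + (-0.6255)·2 = -0.4170.
u_2 = v_2 + 0.4170·q_1 = (0.0870, -0.2609, 2.1739, 1.7391).
‖u_2‖ = 2.7975, so q_2 = (0.0311, -0.0933, 0.7771, 0.6217).
q_1·v_3 = 0.2085·0 + (-0.6255)·(-4) + 0.4170·(-4) + (-0.6255)·0 = 0.8341; q_2·v_3 = 0.0311·0 + (-0.0933)·(-4) + 0.7771·(-4) + 0.6217·0 = -2.7353.
u_3 = v_3 − 0.8341·q_1 + 2.7353·q_2 = (-0.0889, -3.7333, -2.2222, 2.2222).
‖u_3‖ = 4.8808, so q_3 = (-0.0182, -0.7649, -0.4553, 0.4553).

Q = [[0.2085, 0.0311, -0.0182], [-0.6255, -0.0933, -0.7649], [0.4170, 0.7771, -0.4553], [-0.6255, 0.6217, 0.4553]], R = [[4.7958, -0.4170, 0.8341], [0.0000, 2.7975, -2.7353], [0.0000, 0.0000, 4.8808]]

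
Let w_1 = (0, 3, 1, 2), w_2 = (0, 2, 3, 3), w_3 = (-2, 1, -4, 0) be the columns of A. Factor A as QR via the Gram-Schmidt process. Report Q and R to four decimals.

Q = [[0.0000, 0.0000, -0.7312], [0.8018, -0.4987, -0.2246], [0.2673, 0.7921, -0.3744], [0.5345, 0.3520, 0.5242]], R = [[3.7417, 4.0089, -0.2673], [0.0000, 2.4349, -3.6670], [0.0000, 0.0000, 2.7353]]

e_1 = w_1/‖w_1‖ = (0, 3, 1, 2)/3.7417 = (0.0000, 0.8018, 0.2673, 0.5345).
r_{12} = e_1·w_2 = 4.0089.
u_2 = w_2 − 4.0089·e_1 = (0.0000, -1.2143, 1.9286, 0.8571).
‖u_2‖ = 2.4349, so e_2 = (0.0000, -0.4987, 0.7921, 0.3520).
r_{13} = e_1·w_3 = -0.2673; r_{23} = e_2·w_3 = -3.6670.
u_3 = w_3 + 0.2673·e_1 + 3.6670·e_2 = (-2.0000, -0.6145, -1.0241, 1.4337).
‖u_3‖ = 2.7353, so e_3 = (-0.7312, -0.2246, -0.3744, 0.5242).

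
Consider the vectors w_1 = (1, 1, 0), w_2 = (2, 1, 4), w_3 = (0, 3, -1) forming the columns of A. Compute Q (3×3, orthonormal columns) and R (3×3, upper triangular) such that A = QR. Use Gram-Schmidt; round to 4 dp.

Q = [[0.7071, 0.1231, -0.6963], [0.7071, -0.1231, 0.6963], [0.0000, 0.9847, 0.1741]], R = [[1.4142, 2.1213, 2.1213], [0.0000, 4.0620, -1.3540], [0.0000, 0.0000, 1.9149]]

q_1 = w_1/‖w_1‖ = (1, 1, 0)/1.4142 = (0.7071, 0.7071, 0.0000).
r_{12} = q_1·w_2 = 2.1213.
u_2 = w_2 − 2.1213·q_1 = (0.5000, -0.5000, 4.0000).
‖u_2‖ = 4.0620, so q_2 = (0.1231, -0.1231, 0.9847).
r_{13} = q_1·w_3 = 2.1213; r_{23} = q_2·w_3 = -1.3540.
u_3 = w_3 − 2.1213·q_1 + 1.3540·q_2 = (-1.3333, 1.3333, 0.3333).
‖u_3‖ = 1.9149, so q_3 = (-0.6963, 0.6963, 0.1741).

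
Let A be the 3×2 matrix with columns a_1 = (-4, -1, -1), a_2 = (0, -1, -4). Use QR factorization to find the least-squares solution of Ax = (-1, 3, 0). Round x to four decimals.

e_1 = a_1/‖a_1‖ = (-4, -1, -1)/4.2426 = (-0.9428, -0.2357, -0.2357).
r_{12} = e_1·a_2 = 1.1785.
u_2 = a_2 − 1.1785·e_1 = (1.1111, -0.7222, -3.7222).
‖u_2‖ = 3.9511, so e_2 = (0.2812, -0.1828, -0.9421).
Qᵀb = (0.2357, -0.8296).
Back-substitute: x_2 = -0.8296/3.9511 = -0.2100.
x_1 = (0.2357 − 1.1785·(-0.2100))/4.2426 = 0.1139.

x = (0.1139, -0.2100)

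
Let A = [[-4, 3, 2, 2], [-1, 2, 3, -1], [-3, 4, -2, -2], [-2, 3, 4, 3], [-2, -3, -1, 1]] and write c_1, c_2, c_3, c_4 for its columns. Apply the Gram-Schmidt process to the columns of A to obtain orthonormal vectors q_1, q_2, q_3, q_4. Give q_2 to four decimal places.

c_1 = (-4, -1, -3, -2, -2); ‖c_1‖ = 5.8310, so q_1 = (-0.6860, -0.1715, -0.5145, -0.3430, -0.3430).
q_1·c_2 = (-0.6860)·3 + (-0.1715)·2 + (-0.5145)·4 + (-0.3430)·3 + (-0.3430)·(-3) = -4.4590.
u_2 = c_2 + 4.4590·q_1 = (-0.0588, 1.2353, 1.7059, 1.4706, -4.5294).
‖u_2‖ = 5.2075, so q_2 = (-0.0113, 0.2372, 0.3276, 0.2824, -0.8698).

q_2 = (-0.0113, 0.2372, 0.3276, 0.2824, -0.8698)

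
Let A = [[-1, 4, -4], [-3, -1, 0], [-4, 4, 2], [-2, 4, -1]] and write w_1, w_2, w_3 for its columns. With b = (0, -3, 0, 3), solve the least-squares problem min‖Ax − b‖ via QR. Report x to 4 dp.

w_1 = (-1, -3, -4, -2); ‖w_1‖ = 5.4772, so e_1 = (-0.1826, -0.5477, -0.7303, -0.3651).
e_1·w_2 = (-0.1826)·4 + (-0.5477)·(-1) + (-0.7303)·4 + (-0.3651)·4 = -4.5644.
u_2 = w_2 + 4.5644·e_1 = (3.1667, -3.5000, 0.6667, 2.3333).
‖u_2‖ = 5.3072, so e_2 = (0.5967, -0.6595, 0.1256, 0.4397).
e_1·w_3 = (-0.1826)·(-4) + (-0.5477)·0 + (-0.7303)·2 + (-0.3651)·(-1) = -0.3651; e_2·w_3 = 0.5967·(-4) + (-0.6595)·0 + 0.1256·2 + 0.4397·(-1) = -2.5751.
u_3 = w_3 + 0.3651·e_1 + 2.5751·e_2 = (-2.5302, -1.8982, 2.0568, -0.0012).
‖u_3‖ = 3.7730, so e_3 = (-0.6706, -0.5031, 0.5451, -0.0003).
Qᵀb = (0.5477, 3.2974, 1.5084).
Back-substitute: x_3 = 1.5084/3.7730 = 0.3998.
x_2 = (3.2974 + 2.5751·0.3998)/5.3072 = 0.8153.
x_1 = (0.5477 + 4.5644·0.8153 + 0.3651·0.3998)/5.4772 = 0.8061.

x = (0.8061, 0.8153, 0.3998)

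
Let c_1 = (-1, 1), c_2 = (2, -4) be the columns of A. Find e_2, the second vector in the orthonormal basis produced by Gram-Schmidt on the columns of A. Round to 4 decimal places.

e_2 = (-0.7071, -0.7071)

c_1 = (-1, 1); ‖c_1‖ = 1.4142, so e_1 = (-0.7071, 0.7071).
e_1·c_2 = (-0.7071)·2 + 0.7071·(-4) = -4.2426.
u_2 = c_2 + 4.2426·e_1 = (-1.0000, -1.0000).
‖u_2‖ = 1.4142, so e_2 = (-0.7071, -0.7071).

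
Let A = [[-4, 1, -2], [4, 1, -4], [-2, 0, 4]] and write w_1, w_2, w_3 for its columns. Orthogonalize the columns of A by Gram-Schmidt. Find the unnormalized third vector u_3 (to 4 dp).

w_1 = (-4, 4, -2); ‖w_1‖ = 6.0000, so e_1 = (-0.6667, 0.6667, -0.3333).
e_1·w_2 = (-0.6667)·1 + 0.6667·1 + (-0.3333)·0 = 0.0000.
u_2 = w_2 + 0.0000·e_1 = (1.0000, 1.0000, 0.0000).
‖u_2‖ = 1.4142, so e_2 = (0.7071, 0.7071, 0.0000).
e_1·w_3 = (-0.6667)·(-2) + 0.6667·(-4) + (-0.3333)·4 = -2.6667; e_2·w_3 = 0.7071·(-2) + 0.7071·(-4) + 0.0000·4 = -4.2426.
u_3 = w_3 + 2.6667·e_1 + 4.2426·e_2 = (-0.7778, 0.7778, 3.1111).

u_3 = (-0.7778, 0.7778, 3.1111)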